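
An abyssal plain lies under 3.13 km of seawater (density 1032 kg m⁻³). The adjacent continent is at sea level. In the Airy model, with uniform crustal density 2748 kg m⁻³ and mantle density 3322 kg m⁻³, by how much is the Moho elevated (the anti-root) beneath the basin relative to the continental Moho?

9.36 km

For local isostatic compensation: replacing crust with seawater at the top is compensated by replacing crust with mantle at the base: d (ρ_c − ρ_w) = a (ρ_m − ρ_c).
a = d (ρ_c − ρ_w)/(ρ_m − ρ_c) = 3.13 km × 1716/574 = 9.36 km.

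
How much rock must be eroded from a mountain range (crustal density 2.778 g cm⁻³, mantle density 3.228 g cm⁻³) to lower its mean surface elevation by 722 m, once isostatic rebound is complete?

5180 m

Net drop Δ = e − u = e − e ρ_c/ρ_m = e (ρ_m − ρ_c)/ρ_m.
e = Δ ρ_m/(ρ_m − ρ_c) = 722 m × 3.228/0.45 = 5180 m.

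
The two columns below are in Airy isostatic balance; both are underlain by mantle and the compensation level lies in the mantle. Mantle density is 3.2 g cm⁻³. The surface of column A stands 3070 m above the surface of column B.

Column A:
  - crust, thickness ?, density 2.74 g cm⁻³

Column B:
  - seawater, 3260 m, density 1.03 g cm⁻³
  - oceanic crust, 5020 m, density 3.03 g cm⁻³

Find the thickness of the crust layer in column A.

38600 m

Take the compensation level at the base of the deeper column (depth z_c below the surface of column A) and equate Σ ρ_i t_i down to z_c; mantle fills any gap and the z_c terms cancel.
Column A: x×2.74 + (z_c − 0 − x)×3.2
Column B: 3070×0 + 3260×1.03 + 5020×3.03 + (z_c − 3070 − 8280)×3.2
The z_c×3.2 term appears on both sides and cancels. Collect the known terms of each column as K = Σ(ρt)_known − 3.2 × (depth of known layers): K_A = 0 − 3.2×0 = 0; K_B = 18568.4 − 3.2×(3070 + 8280) = −17751.6.
Balance: K_A − x×(3.2 − 2.74) = K_B, so x = (K_A − K_B)/(3.2 − 2.74) = 17751.6/0.46 = 38600 m.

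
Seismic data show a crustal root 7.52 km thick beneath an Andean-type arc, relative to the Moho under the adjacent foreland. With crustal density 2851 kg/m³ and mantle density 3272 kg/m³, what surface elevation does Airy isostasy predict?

In Airy isostatic equilibrium: ρ_c h = (ρ_m − ρ_c) r.
h = r (ρ_m − ρ_c) / ρ_c = 7.52 km × (3272 − 2851) / 2851 = 1.11 km.

1.11 km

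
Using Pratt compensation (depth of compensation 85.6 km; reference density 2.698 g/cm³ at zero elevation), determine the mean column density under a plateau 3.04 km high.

Pratt balance: ρ_ref D = ρ (D + h).
ρ = ρ_ref D/(D + h) = 2.698 × 85.6 km/(85.6 km + 3.04 km) = 2.61 g/cm³.

2.61 g/cm³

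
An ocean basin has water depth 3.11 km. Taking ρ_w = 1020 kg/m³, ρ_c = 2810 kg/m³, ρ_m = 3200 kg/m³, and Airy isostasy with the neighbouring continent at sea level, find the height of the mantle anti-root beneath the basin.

14.3 km

Equating mass per unit area of the two columns: replacing crust with seawater at the top is compensated by replacing crust with mantle at the base: d (ρ_c − ρ_w) = a (ρ_m − ρ_c).
a = d (ρ_c − ρ_w)/(ρ_m − ρ_c) = 3.11 km × 1790/390 = 14.3 km.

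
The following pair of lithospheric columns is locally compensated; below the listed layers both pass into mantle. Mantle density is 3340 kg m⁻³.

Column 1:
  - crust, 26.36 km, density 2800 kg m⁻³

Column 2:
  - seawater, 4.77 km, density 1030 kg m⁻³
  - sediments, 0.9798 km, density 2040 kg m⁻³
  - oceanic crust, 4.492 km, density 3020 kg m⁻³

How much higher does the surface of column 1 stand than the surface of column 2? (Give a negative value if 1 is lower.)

For any compensation level in the mantle, the mantle terms cancel and isostasy reduces to e = (Σt_1 − Σt_2) − (Σ(ρt)_1 − Σ(ρt)_2) / ρ_m.
Σt_1 = 26.36 km; Σt_2 = 10.2418 km; Σ(ρt)_1 = 73808; Σ(ρt)_2 = 20477.732 (in km·kg m⁻³).
e = (26.36 − 10.2418) − (73808 − 20477.732) / 3340 = 0.151 km.

0.151 km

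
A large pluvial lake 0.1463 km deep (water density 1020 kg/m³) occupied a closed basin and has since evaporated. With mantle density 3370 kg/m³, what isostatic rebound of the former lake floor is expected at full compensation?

u = d ρ_w/ρ_m = 0.1463 km × 1020/3370 = 0.0443 km.

0.0443 km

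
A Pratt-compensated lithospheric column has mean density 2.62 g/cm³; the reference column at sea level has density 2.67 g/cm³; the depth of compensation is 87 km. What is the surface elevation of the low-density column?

1.66 km

ρ_ref D = ρ (D + h) → h = D (ρ_ref − ρ)/ρ.
h = 87 km × (2.67 − 2.62)/2.62 = 1.66 km.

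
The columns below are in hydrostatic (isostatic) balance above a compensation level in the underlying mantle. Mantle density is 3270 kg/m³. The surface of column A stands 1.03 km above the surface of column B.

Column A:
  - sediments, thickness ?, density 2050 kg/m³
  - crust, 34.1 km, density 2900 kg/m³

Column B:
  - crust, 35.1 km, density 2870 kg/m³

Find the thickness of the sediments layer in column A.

Take the compensation level at the base of the deeper column (depth z_c below the surface of column A) and equate Σ ρ_i t_i down to z_c; mantle fills any gap and the z_c terms cancel.
Column A: x×2050 + 34.1×2900 + (z_c − 34.1 − x)×3270
Column B: 1.03×0 + 35.1×2870 + (z_c − 1.03 − 35.1)×3270
The z_c×3270 term appears on both sides and cancels. Collect the known terms of each column as K = Σ(ρt)_known − 3270 × (depth of known layers): K_A = 98890 − 3270×34.1 = −12617; K_B = 100737 − 3270×(1.03 + 35.1) = −17408.1.
Balance: K_A − x×(3270 − 2050) = K_B, so x = (K_A − K_B)/(3270 − 2050) = 4791.1/1220 = 3.93 km.

3.93 km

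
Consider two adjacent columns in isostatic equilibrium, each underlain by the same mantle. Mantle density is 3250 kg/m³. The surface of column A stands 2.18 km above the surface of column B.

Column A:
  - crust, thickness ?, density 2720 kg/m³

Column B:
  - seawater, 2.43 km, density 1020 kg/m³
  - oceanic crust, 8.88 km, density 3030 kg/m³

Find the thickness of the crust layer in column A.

Take the compensation level at the base of the deeper column (depth z_c below the surface of column A) and equate Σ ρ_i t_i down to z_c; mantle fills any gap and the z_c terms cancel.
Column A: x×2720 + (z_c − 0 − x)×3250
Column B: 2.18×0 + 2.43×1020 + 8.88×3030 + (z_c − 2.18 − 11.31)×3250
The z_c×3250 term appears on both sides and cancels. Collect the known terms of each column as K = Σ(ρt)_known − 3250 × (depth of known layers): K_A = 0 − 3250×0 = 0; K_B = 29385 − 3250×(2.18 + 11.31) = −14457.5.
Balance: K_A − x×(3250 − 2720) = K_B, so x = (K_A − K_B)/(3250 − 2720) = 14457.5/530 = 27.3 km.

27.3 km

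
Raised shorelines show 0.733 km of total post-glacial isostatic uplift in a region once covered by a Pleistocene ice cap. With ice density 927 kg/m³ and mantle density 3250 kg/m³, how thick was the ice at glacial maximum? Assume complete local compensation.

2.57 km

u = t ρ_ice/ρ_m → t = u ρ_m/ρ_ice = 0.733 km × 3250/927 = 2.57 km.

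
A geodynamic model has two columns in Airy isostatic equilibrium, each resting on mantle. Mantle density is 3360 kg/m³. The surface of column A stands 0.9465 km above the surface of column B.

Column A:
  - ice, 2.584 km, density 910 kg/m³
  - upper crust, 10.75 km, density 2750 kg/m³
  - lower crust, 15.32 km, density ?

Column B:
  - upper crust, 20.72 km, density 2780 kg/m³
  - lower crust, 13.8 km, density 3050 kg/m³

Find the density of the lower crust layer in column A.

Take the compensation level at the base of the deeper column (depth z_c below the surface of column A) and equate Σ ρ_i t_i down to z_c; mantle fills any gap and the z_c terms cancel.
Column A: 2.584×910 + 10.75×2750 + 15.32×ρ + (z_c − 28.654)×3360
Column B: 0.9465×0 + 20.72×2780 + 13.8×3050 + (z_c − 0.9465 − 34.52)×3360
The z_c×3360 term appears on both sides and cancels. Collect the known terms of each column as K = Σ(ρt)_known − 3360 × (depth of known layers): K_A = 31913.94 − 3360×28.654 = −64363.5; K_B = 99691.6 − 3360×(0.9465 + 34.52) = −19475.84.
Balance: K_A + 15.32×ρ = K_B, so ρ = (K_B − K_A)/15.32 = 44887.7/15.32 = 2930 kg/m³.

2930 kg/m³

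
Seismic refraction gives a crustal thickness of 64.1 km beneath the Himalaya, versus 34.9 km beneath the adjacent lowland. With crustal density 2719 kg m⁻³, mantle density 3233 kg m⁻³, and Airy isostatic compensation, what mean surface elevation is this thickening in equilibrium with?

4.64 km

Excess crust Δ = 64.1 km − 34.9 km = 29.2 km, split between elevation h and root r with h + r = Δ.
Airy balance ρ_c h = (ρ_m − ρ_c) r gives r = h ρ_c/(ρ_m − ρ_c), so h (1 + ρ_c/(ρ_m − ρ_c)) = Δ, i.e. h = Δ (ρ_m − ρ_c)/ρ_m.
h = 29.2 km × 514/3233 = 4.64 km.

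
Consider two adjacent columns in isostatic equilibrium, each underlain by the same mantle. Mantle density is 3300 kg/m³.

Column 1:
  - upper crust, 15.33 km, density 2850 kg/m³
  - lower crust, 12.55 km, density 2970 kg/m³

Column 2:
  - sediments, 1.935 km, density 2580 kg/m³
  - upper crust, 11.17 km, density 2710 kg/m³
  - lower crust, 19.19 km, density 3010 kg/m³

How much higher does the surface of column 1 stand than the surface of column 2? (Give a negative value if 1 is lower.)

For any compensation level in the mantle, the mantle terms cancel and isostasy reduces to e = (Σt_1 − Σt_2) − (Σ(ρt)_1 − Σ(ρt)_2) / ρ_m.
Σt_1 = 27.88 km; Σt_2 = 32.295 km; Σ(ρt)_1 = 80964; Σ(ρt)_2 = 93024.9 (in km·kg/m³).
e = (27.88 − 32.295) − (80964 − 93024.9) / 3300 = −0.76 km.

−0.76 km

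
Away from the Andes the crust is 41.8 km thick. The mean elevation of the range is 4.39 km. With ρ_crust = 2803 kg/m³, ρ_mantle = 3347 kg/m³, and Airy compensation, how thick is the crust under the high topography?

Root depth r = h ρ_c / (ρ_m − ρ_c) = 4.39 km × 2803 / 544 = 22.62 km.
Total thickness = T + h + r = 41.8 km + 4.39 km + 22.62 km = 68.8 km.

68.8 km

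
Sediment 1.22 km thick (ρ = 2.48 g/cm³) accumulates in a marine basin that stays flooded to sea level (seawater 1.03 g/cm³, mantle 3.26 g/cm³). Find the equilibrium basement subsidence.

0.793 km

Submarine loading: the sediment displaces seawater, and the subsidence is in turn flooded, so s (ρ_m − ρ_w) = t (ρ_sed − ρ_w).
s = 1.22 km × (2.48 − 1.03) / (3.26 − 1.03) = 0.793 km.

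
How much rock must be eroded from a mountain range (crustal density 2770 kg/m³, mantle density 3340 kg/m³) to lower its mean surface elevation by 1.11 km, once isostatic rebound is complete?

Net drop Δ = e − u = e − e ρ_c/ρ_m = e (ρ_m − ρ_c)/ρ_m.
e = Δ ρ_m/(ρ_m − ρ_c) = 1.11 km × 3340/570 = 6.5 km.

6.5 km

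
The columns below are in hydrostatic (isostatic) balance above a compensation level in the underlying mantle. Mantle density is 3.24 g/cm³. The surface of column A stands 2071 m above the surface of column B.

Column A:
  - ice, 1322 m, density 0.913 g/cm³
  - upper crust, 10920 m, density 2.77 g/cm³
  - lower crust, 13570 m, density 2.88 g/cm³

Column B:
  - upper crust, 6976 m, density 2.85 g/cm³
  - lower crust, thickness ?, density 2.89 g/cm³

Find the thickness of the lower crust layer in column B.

Take the compensation level at the base of the deeper column (depth z_c below the surface of column A) and equate Σ ρ_i t_i down to z_c; mantle fills any gap and the z_c terms cancel.
Column A: 1322×0.913 + 10920×2.77 + 13570×2.88 + (z_c − 25812)×3.24
Column B: 2071×0 + 6976×2.85 + x×2.89 + (z_c − 2071 − 6976 − x)×3.24
The z_c×3.24 term appears on both sides and cancels. Collect the known terms of each column as K = Σ(ρt)_known − 3.24 × (depth of known layers): K_A = 70536.986 − 3.24×25812 = −13093.894; K_B = 19881.6 − 3.24×(2071 + 6976) = −9430.68.
Balance: K_A = K_B − x×(3.24 − 2.89), so x = (K_B − K_A)/(3.24 − 2.89) = 3663.21/0.35 = 10500 m.

10500 m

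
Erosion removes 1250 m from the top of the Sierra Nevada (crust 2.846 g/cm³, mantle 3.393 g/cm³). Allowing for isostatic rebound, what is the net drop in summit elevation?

Rebound u = e ρ_c/ρ_m = 1250 m × 2.846/3.393 = 1048 m.
Net surface drop = e − u = 1250 m − 1048 m = e (ρ_m − ρ_c)/ρ_m = 202 m.

202 m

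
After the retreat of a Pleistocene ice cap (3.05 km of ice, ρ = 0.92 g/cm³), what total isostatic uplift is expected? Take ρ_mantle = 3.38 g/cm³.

Removing the load lets mantle flow back in; uplift u satisfies ρ_ice t = ρ_m u.
u = t ρ_ice/ρ_m = 3.05 km × 0.92/3.38 = 0.83 km.

0.83 km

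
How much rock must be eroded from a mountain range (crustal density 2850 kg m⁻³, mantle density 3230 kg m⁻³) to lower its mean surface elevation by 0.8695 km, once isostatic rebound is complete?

Net drop Δ = e − u = e − e ρ_c/ρ_m = e (ρ_m − ρ_c)/ρ_m.
e = Δ ρ_m/(ρ_m − ρ_c) = 0.8695 km × 3230/380 = 7.39 km.

7.39 km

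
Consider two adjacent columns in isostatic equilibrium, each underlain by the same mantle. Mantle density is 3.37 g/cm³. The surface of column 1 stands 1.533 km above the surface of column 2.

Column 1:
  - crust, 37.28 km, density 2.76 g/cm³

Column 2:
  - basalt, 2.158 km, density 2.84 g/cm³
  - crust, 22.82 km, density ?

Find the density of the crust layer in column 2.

Take the compensation level at the base of the deeper column (depth z_c below the surface of column 1) and equate Σ ρ_i t_i down to z_c; mantle fills any gap and the z_c terms cancel.
Column 1: 37.28×2.76 + (z_c − 37.28)×3.37
Column 2: 1.533×0 + 2.158×2.84 + 22.82×ρ + (z_c − 1.533 − 24.978)×3.37
The z_c×3.37 term appears on both sides and cancels. Collect the known terms of each column as K = Σ(ρt)_known − 3.37 × (depth of known layers): K_1 = 102.8928 − 3.37×37.28 = −22.7408; K_2 = 6.12872 − 3.37×(1.533 + 24.978) = −83.21335.
Balance: K_1 = K_2 + 22.82×ρ, so ρ = (K_1 − K_2)/22.82 = 60.4725/22.82 = 2.65 g/cm³.

2.65 g/cm³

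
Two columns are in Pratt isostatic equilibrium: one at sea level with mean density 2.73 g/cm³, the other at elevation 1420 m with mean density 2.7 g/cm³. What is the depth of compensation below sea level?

128000 m

ρ_ref D = ρ (D + h) → D (ρ_ref − ρ) = ρ h.
D = ρ h/(ρ_ref − ρ) = 2.7 × 1420 m/(2.73 − 2.7) = 128000 m.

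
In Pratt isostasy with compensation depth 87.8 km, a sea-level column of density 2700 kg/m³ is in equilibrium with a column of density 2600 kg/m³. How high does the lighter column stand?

3.38 km

ρ_ref D = ρ (D + h) → h = D (ρ_ref − ρ)/ρ.
h = 87.8 km × (2700 − 2600)/2600 = 3.38 km.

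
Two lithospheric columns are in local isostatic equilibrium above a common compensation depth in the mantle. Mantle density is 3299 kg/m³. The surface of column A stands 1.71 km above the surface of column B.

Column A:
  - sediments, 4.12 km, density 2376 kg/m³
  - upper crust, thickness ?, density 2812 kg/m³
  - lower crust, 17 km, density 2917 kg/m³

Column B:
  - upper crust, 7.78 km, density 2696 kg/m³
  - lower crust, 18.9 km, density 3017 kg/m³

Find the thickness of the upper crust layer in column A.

11 km

Take the compensation level at the base of the deeper column (depth z_c below the surface of column A) and equate Σ ρ_i t_i down to z_c; mantle fills any gap and the z_c terms cancel.
Column A: 4.12×2376 + x×2812 + 17×2917 + (z_c − 21.12 − x)×3299
Column B: 1.71×0 + 7.78×2696 + 18.9×3017 + (z_c − 1.71 − 26.68)×3299
The z_c×3299 term appears on both sides and cancels. Collect the known terms of each column as K = Σ(ρt)_known − 3299 × (depth of known layers): K_A = 59378.12 − 3299×21.12 = −10296.76; K_B = 77996.18 − 3299×(1.71 + 26.68) = −15662.43.
Balance: K_A − x×(3299 − 2812) = K_B, so x = (K_A − K_B)/(3299 − 2812) = 5365.67/487 = 11 km.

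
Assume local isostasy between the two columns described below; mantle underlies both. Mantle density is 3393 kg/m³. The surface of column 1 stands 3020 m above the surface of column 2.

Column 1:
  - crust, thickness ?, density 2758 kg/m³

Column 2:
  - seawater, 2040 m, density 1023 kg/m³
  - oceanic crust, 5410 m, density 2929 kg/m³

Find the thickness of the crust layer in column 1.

27700 m

Take the compensation level at the base of the deeper column (depth z_c below the surface of column 1) and equate Σ ρ_i t_i down to z_c; mantle fills any gap and the z_c terms cancel.
Column 1: x×2758 + (z_c − 0 − x)×3393
Column 2: 3020×0 + 2040×1023 + 5410×2929 + (z_c − 3020 − 7450)×3393
The z_c×3393 term appears on both sides and cancels. Collect the known terms of each column as K = Σ(ρt)_known − 3393 × (depth of known layers): K_1 = 0 − 3393×0 = 0; K_2 = 17932810 − 3393×(3020 + 7450) = −17591900.
Balance: K_1 − x×(3393 − 2758) = K_2, so x = (K_1 − K_2)/(3393 − 2758) = 17591900/635 = 27700 m.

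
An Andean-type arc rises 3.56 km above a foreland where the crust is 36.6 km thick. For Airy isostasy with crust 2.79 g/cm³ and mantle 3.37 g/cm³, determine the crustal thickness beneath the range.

Root depth r = h ρ_c / (ρ_m − ρ_c) = 3.56 km × 2.79 / 0.58 = 17.12 km.
Total thickness = T + h + r = 36.6 km + 3.56 km + 17.12 km = 57.3 km.

57.3 km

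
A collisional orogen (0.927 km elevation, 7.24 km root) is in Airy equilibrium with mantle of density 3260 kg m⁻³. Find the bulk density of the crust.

ρ_c h = (ρ_m − ρ_c) r → ρ_c (h + r) = ρ_m r → ρ_c = ρ_m r / (h + r).
ρ_c = 3260 × 7.24 km / (0.927 km + 7.24 km) = 2890 kg m⁻³.

2890 kg m⁻³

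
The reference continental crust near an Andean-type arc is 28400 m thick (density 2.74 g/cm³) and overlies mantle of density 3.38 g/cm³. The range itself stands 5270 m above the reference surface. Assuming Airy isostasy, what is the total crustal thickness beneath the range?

Root depth r = h ρ_c / (ρ_m − ρ_c) = 5270 m × 2.74 / 0.64 = 22560 m.
Total thickness = T + h + r = 28400 m + 5270 m + 22560 m = 56200 m.

56200 m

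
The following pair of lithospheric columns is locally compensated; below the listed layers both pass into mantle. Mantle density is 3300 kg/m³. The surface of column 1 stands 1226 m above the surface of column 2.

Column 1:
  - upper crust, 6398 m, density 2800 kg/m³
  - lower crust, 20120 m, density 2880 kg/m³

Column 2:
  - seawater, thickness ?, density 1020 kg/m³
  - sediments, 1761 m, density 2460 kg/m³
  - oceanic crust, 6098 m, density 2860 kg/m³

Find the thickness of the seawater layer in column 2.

Take the compensation level at the base of the deeper column (depth z_c below the surface of column 1) and equate Σ ρ_i t_i down to z_c; mantle fills any gap and the z_c terms cancel.
Column 1: 6398×2800 + 20120×2880 + (z_c − 26518)×3300
Column 2: 1226×0 + x×1020 + 1761×2460 + 6098×2860 + (z_c − 1226 − 7859 − x)×3300
The z_c×3300 term appears on both sides and cancels. Collect the known terms of each column as K = Σ(ρt)_known − 3300 × (depth of known layers): K_1 = 75860000 − 3300×26518 = −11649400; K_2 = 21772340 − 3300×(1226 + 7859) = −8208160.
Balance: K_1 = K_2 − x×(3300 − 1020), so x = (K_2 − K_1)/(3300 − 1020) = 3441240/2280 = 1510 m.

1510 m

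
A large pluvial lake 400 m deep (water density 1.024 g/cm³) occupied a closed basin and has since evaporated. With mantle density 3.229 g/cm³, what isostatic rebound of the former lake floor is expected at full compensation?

u = d ρ_w/ρ_m = 400 m × 1.024/3.229 = 127 m.

127 m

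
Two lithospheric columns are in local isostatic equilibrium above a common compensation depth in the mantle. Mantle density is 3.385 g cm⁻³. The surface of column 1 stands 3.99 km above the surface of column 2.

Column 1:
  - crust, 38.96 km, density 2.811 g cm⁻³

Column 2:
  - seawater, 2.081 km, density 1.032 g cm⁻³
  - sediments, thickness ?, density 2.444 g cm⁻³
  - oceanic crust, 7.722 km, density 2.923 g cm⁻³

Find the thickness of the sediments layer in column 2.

0.417 km

Take the compensation level at the base of the deeper column (depth z_c below the surface of column 1) and equate Σ ρ_i t_i down to z_c; mantle fills any gap and the z_c terms cancel.
Column 1: 38.96×2.811 + (z_c − 38.96)×3.385
Column 2: 3.99×0 + 2.081×1.032 + x×2.444 + 7.722×2.923 + (z_c − 3.99 − 9.803 − x)×3.385
The z_c×3.385 term appears on both sides and cancels. Collect the known terms of each column as K = Σ(ρt)_known − 3.385 × (depth of known layers): K_1 = 109.51656 − 3.385×38.96 = −22.36304; K_2 = 24.718998 − 3.385×(3.99 + 9.803) = −21.970307.
Balance: K_1 = K_2 − x×(3.385 − 2.444), so x = (K_2 − K_1)/(3.385 − 2.444) = 0.392733/0.941 = 0.417 km.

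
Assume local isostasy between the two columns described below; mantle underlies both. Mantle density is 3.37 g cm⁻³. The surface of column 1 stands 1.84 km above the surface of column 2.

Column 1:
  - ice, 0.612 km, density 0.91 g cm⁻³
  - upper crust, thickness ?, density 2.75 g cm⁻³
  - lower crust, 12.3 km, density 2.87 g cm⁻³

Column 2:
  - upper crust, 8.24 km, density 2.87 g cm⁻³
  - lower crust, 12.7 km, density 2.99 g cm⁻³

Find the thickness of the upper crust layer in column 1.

Take the compensation level at the base of the deeper column (depth z_c below the surface of column 1) and equate Σ ρ_i t_i down to z_c; mantle fills any gap and the z_c terms cancel.
Column 1: 0.612×0.91 + x×2.75 + 12.3×2.87 + (z_c − 12.912 − x)×3.37
Column 2: 1.84×0 + 8.24×2.87 + 12.7×2.99 + (z_c − 1.84 − 20.94)×3.37
The z_c×3.37 term appears on both sides and cancels. Collect the known terms of each column as K = Σ(ρt)_known − 3.37 × (depth of known layers): K_1 = 35.85792 − 3.37×12.912 = −7.65552; K_2 = 61.6218 − 3.37×(1.84 + 20.94) = −15.1468.
Balance: K_1 − x×(3.37 − 2.75) = K_2, so x = (K_1 − K_2)/(3.37 − 2.75) = 7.49128/0.62 = 12.1 km.

12.1 km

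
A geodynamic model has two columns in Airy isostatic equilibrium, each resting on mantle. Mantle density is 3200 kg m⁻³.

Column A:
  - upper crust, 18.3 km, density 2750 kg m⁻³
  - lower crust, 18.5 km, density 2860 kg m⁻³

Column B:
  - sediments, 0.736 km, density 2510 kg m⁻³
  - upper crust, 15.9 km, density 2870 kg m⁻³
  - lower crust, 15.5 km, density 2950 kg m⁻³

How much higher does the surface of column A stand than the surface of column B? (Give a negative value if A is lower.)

For any compensation level in the mantle, the mantle terms cancel and isostasy reduces to e = (Σt_A − Σt_B) − (Σ(ρt)_A − Σ(ρt)_B) / ρ_m.
Σt_A = 36.8 km; Σt_B = 32.136 km; Σ(ρt)_A = 103235; Σ(ρt)_B = 93205.36 (in km·kg m⁻³).
e = (36.8 − 32.136) − (103235 − 93205.36) / 3200 = 1.53 km.

1.53 km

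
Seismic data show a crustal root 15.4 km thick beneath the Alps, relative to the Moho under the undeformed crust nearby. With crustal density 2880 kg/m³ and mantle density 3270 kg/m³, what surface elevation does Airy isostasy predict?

2.09 km

For local isostatic compensation: ρ_c h = (ρ_m − ρ_c) r.
h = r (ρ_m − ρ_c) / ρ_c = 15.4 km × (3270 − 2880) / 2880 = 2.09 km.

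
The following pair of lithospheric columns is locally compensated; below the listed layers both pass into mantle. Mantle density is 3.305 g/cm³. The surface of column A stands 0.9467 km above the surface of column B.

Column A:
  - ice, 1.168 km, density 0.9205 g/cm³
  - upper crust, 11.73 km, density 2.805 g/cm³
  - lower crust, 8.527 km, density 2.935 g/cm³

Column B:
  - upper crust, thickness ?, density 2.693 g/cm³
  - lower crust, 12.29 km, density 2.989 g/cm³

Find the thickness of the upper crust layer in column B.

7.83 km

Take the compensation level at the base of the deeper column (depth z_c below the surface of column A) and equate Σ ρ_i t_i down to z_c; mantle fills any gap and the z_c terms cancel.
Column A: 1.168×0.9205 + 11.73×2.805 + 8.527×2.935 + (z_c − 21.425)×3.305
Column B: 0.9467×0 + x×2.693 + 12.29×2.989 + (z_c − 0.9467 − 12.29 − x)×3.305
The z_c×3.305 term appears on both sides and cancels. Collect the known terms of each column as K = Σ(ρt)_known − 3.305 × (depth of known layers): K_A = 59.004539 − 3.305×21.425 = −11.805086; K_B = 36.73481 − 3.305×(0.9467 + 12.29) = −7.0124835.
Balance: K_A = K_B − x×(3.305 − 2.693), so x = (K_B − K_A)/(3.305 − 2.693) = 4.7926/0.612 = 7.83 km.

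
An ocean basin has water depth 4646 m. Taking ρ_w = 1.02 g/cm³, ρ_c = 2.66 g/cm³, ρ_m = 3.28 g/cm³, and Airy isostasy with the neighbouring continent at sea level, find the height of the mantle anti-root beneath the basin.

12300 m

In Airy isostatic equilibrium: replacing crust with seawater at the top is compensated by replacing crust with mantle at the base: d (ρ_c − ρ_w) = a (ρ_m − ρ_c).
a = d (ρ_c − ρ_w)/(ρ_m − ρ_c) = 4646 m × 1.64/0.62 = 12300 m.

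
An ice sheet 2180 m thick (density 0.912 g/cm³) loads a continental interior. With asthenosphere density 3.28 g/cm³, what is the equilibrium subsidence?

606 m

Isostatic balance requires: the ice load ρ_ice t is balanced by mantle displaced below, ρ_m s.
s = t ρ_ice / ρ_m = 2180 m × 0.912/3.28 = 606 m.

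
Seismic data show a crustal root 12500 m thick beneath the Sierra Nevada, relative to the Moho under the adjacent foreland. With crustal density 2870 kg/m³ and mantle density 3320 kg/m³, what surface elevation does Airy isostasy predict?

For local isostatic compensation: ρ_c h = (ρ_m − ρ_c) r.
h = r (ρ_m − ρ_c) / ρ_c = 12500 m × (3320 − 2870) / 2870 = 1960 m.

1960 m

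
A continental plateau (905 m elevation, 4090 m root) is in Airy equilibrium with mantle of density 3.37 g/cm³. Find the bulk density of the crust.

ρ_c h = (ρ_m − ρ_c) r → ρ_c (h + r) = ρ_m r → ρ_c = ρ_m r / (h + r).
ρ_c = 3.37 × 4090 m / (905 m + 4090 m) = 2.76 g/cm³.

2.76 g/cm³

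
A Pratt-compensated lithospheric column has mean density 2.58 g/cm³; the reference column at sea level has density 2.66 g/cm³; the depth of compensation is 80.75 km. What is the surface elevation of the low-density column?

ρ_ref D = ρ (D + h) → h = D (ρ_ref − ρ)/ρ.
h = 80.75 km × (2.66 − 2.58)/2.58 = 2.5 km.

2.5 km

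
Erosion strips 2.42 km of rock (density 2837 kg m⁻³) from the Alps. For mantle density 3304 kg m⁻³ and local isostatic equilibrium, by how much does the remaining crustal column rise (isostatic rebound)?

2.08 km

Unloading: uplift u = e ρ_c/ρ_m = 2.42 km × 2837/3304 = 2.08 km.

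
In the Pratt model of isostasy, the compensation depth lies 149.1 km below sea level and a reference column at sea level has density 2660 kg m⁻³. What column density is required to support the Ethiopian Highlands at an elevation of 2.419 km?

2620 kg m⁻³

Pratt balance: ρ_ref D = ρ (D + h).
ρ = ρ_ref D/(D + h) = 2660 × 149.1 km/(149.1 km + 2.419 km) = 2620 kg m⁻³.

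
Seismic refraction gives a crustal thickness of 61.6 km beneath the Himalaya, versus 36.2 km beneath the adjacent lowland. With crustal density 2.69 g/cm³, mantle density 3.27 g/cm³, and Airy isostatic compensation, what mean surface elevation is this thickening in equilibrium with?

Excess crust Δ = 61.6 km − 36.2 km = 25.4 km, split between elevation h and root r with h + r = Δ.
Airy balance ρ_c h = (ρ_m − ρ_c) r gives r = h ρ_c/(ρ_m − ρ_c), so h (1 + ρ_c/(ρ_m − ρ_c)) = Δ, i.e. h = Δ (ρ_m − ρ_c)/ρ_m.
h = 25.4 km × 0.58/3.27 = 4.51 km.

4.51 km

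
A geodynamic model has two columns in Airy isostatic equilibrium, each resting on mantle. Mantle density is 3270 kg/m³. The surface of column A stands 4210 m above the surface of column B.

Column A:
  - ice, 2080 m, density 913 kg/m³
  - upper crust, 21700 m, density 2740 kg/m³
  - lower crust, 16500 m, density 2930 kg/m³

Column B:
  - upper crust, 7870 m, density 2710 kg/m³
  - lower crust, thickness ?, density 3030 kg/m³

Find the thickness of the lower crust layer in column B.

16000 m

Take the compensation level at the base of the deeper column (depth z_c below the surface of column A) and equate Σ ρ_i t_i down to z_c; mantle fills any gap and the z_c terms cancel.
Column A: 2080×913 + 21700×2740 + 16500×2930 + (z_c − 40280)×3270
Column B: 4210×0 + 7870×2710 + x×3030 + (z_c − 4210 − 7870 − x)×3270
The z_c×3270 term appears on both sides and cancels. Collect the known terms of each column as K = Σ(ρt)_known − 3270 × (depth of known layers): K_A = 109702040 − 3270×40280 = −22013560; K_B = 21327700 − 3270×(4210 + 7870) = −18173900.
Balance: K_A = K_B − x×(3270 − 3030), so x = (K_B − K_A)/(3270 − 3030) = 3839660/240 = 16000 m.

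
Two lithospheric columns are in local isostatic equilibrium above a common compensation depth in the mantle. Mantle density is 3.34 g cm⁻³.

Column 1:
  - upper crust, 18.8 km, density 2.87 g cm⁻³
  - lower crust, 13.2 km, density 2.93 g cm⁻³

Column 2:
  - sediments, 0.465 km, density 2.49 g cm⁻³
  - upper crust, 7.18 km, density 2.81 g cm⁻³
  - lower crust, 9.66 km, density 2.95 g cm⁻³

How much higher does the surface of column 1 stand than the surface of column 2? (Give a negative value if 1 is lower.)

1.88 km

For any compensation level in the mantle, the mantle terms cancel and isostasy reduces to e = (Σt_1 − Σt_2) − (Σ(ρt)_1 − Σ(ρt)_2) / ρ_m.
Σt_1 = 32 km; Σt_2 = 17.305 km; Σ(ρt)_1 = 92.632; Σ(ρt)_2 = 49.83065 (in km·g cm⁻³).
e = (32 − 17.305) − (92.632 − 49.83065) / 3.34 = 1.88 km.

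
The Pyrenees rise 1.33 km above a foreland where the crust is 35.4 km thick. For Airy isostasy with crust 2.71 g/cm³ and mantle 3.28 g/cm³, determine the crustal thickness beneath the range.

Root depth r = h ρ_c / (ρ_m − ρ_c) = 1.33 km × 2.71 / 0.57 = 6.323 km.
Total thickness = T + h + r = 35.4 km + 1.33 km + 6.323 km = 43.1 km.

43.1 km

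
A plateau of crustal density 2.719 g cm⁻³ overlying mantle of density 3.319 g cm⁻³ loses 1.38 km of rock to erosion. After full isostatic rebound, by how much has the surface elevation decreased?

0.249 km

Rebound u = e ρ_c/ρ_m = 1.38 km × 2.719/3.319 = 1.131 km.
Net surface drop = e − u = 1.38 km − 1.131 km = e (ρ_m − ρ_c)/ρ_m = 0.249 km.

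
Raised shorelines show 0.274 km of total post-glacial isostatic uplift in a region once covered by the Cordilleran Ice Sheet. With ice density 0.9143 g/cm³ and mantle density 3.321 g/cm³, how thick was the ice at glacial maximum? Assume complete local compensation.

u = t ρ_ice/ρ_m → t = u ρ_m/ρ_ice = 0.274 km × 3.321/0.9143 = 0.995 km.

0.995 km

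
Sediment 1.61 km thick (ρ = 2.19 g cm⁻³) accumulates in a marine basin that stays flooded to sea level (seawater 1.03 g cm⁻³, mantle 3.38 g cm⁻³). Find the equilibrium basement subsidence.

Submarine loading: the sediment displaces seawater, and the subsidence is in turn flooded, so s (ρ_m − ρ_w) = t (ρ_sed − ρ_w).
s = 1.61 km × (2.19 − 1.03) / (3.38 − 1.03) = 0.795 km.

0.795 km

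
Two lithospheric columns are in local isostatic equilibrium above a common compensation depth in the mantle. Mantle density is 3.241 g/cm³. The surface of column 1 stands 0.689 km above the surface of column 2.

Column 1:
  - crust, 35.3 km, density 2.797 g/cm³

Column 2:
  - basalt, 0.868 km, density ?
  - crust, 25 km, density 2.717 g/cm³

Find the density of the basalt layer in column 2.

Take the compensation level at the base of the deeper column (depth z_c below the surface of column 1) and equate Σ ρ_i t_i down to z_c; mantle fills any gap and the z_c terms cancel.
Column 1: 35.3×2.797 + (z_c − 35.3)×3.241
Column 2: 0.689×0 + 0.868×ρ + 25×2.717 + (z_c − 0.689 − 25.868)×3.241
The z_c×3.241 term appears on both sides and cancels. Collect the known terms of each column as K = Σ(ρt)_known − 3.241 × (depth of known layers): K_1 = 98.7341 − 3.241×35.3 = −15.6732; K_2 = 67.925 − 3.241×(0.689 + 25.868) = −18.146237.
Balance: K_1 = K_2 + 0.868×ρ, so ρ = (K_1 − K_2)/0.868 = 2.47304/0.868 = 2.85 g/cm³.

2.85 g/cm³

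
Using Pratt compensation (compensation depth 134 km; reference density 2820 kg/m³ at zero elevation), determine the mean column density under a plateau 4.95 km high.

Pratt balance: ρ_ref D = ρ (D + h).
ρ = ρ_ref D/(D + h) = 2820 × 134 km/(134 km + 4.95 km) = 2720 kg/m³.

2720 kg/m³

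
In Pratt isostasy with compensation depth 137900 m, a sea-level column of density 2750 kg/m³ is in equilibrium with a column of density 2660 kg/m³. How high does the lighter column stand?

4670 m

ρ_ref D = ρ (D + h) → h = D (ρ_ref − ρ)/ρ.
h = 137900 m × (2750 − 2660)/2660 = 4670 m.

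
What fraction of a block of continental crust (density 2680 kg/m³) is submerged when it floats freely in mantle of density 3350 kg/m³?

Submerged fraction = ρ_obj/ρ_fluid = 2680/3350 = 0.8.

0.8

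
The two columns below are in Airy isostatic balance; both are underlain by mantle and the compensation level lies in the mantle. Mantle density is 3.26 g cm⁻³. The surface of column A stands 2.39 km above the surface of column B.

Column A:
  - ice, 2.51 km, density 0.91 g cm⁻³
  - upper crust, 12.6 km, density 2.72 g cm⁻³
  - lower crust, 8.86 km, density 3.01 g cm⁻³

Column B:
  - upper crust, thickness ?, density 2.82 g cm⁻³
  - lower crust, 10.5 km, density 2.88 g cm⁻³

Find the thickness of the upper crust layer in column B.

7.13 km

Take the compensation level at the base of the deeper column (depth z_c below the surface of column A) and equate Σ ρ_i t_i down to z_c; mantle fills any gap and the z_c terms cancel.
Column A: 2.51×0.91 + 12.6×2.72 + 8.86×3.01 + (z_c − 23.97)×3.26
Column B: 2.39×0 + x×2.82 + 10.5×2.88 + (z_c − 2.39 − 10.5 − x)×3.26
The z_c×3.26 term appears on both sides and cancels. Collect the known terms of each column as K = Σ(ρt)_known − 3.26 × (depth of known layers): K_A = 63.2247 − 3.26×23.97 = −14.9175; K_B = 30.24 − 3.26×(2.39 + 10.5) = −11.7814.
Balance: K_A = K_B − x×(3.26 − 2.82), so x = (K_B − K_A)/(3.26 − 2.82) = 3.1361/0.44 = 7.13 km.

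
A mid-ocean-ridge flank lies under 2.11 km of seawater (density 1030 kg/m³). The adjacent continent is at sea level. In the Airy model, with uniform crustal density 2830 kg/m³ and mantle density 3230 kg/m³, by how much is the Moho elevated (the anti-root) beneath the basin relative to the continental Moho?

For local isostatic compensation: replacing crust with seawater at the top is compensated by replacing crust with mantle at the base: d (ρ_c − ρ_w) = a (ρ_m − ρ_c).
a = d (ρ_c − ρ_w)/(ρ_m − ρ_c) = 2.11 km × 1800/400 = 9.49 km.

9.49 km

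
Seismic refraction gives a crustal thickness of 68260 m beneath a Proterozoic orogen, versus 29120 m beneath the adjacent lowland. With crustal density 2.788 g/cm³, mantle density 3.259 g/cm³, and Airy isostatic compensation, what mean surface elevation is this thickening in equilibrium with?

Excess crust Δ = 68260 m − 29120 m = 39140 m, split between elevation h and root r with h + r = Δ.
Airy balance ρ_c h = (ρ_m − ρ_c) r gives r = h ρ_c/(ρ_m − ρ_c), so h (1 + ρ_c/(ρ_m − ρ_c)) = Δ, i.e. h = Δ (ρ_m − ρ_c)/ρ_m.
h = 39140 m × 0.471/3.259 = 5660 m.

5660 m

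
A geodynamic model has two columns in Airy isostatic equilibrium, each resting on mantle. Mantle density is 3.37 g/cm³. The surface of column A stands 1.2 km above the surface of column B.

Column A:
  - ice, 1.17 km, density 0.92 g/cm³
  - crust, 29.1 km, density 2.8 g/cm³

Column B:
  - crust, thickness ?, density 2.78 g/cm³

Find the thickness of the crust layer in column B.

26.1 km

Take the compensation level at the base of the deeper column (depth z_c below the surface of column A) and equate Σ ρ_i t_i down to z_c; mantle fills any gap and the z_c terms cancel.
Column A: 1.17×0.92 + 29.1×2.8 + (z_c − 30.27)×3.37
Column B: 1.2×0 + x×2.78 + (z_c − 1.2 − 0 − x)×3.37
The z_c×3.37 term appears on both sides and cancels. Collect the known terms of each column as K = Σ(ρt)_known − 3.37 × (depth of known layers): K_A = 82.5564 − 3.37×30.27 = −19.4535; K_B = 0 − 3.37×(1.2 + 0) = −4.044.
Balance: K_A = K_B − x×(3.37 − 2.78), so x = (K_B − K_A)/(3.37 − 2.78) = 15.4095/0.59 = 26.1 km.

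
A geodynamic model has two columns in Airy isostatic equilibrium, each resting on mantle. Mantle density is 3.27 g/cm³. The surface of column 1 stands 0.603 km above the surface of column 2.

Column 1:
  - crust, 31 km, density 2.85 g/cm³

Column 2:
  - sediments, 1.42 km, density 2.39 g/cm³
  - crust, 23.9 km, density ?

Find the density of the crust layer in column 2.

2.86 g/cm³

Take the compensation level at the base of the deeper column (depth z_c below the surface of column 1) and equate Σ ρ_i t_i down to z_c; mantle fills any gap and the z_c terms cancel.
Column 1: 31×2.85 + (z_c − 31)×3.27
Column 2: 0.603×0 + 1.42×2.39 + 23.9×ρ + (z_c − 0.603 − 25.32)×3.27
The z_c×3.27 term appears on both sides and cancels. Collect the known terms of each column as K = Σ(ρt)_known − 3.27 × (depth of known layers): K_1 = 88.35 − 3.27×31 = −13.02; K_2 = 3.3938 − 3.27×(0.603 + 25.32) = −81.37441.
Balance: K_1 = K_2 + 23.9×ρ, so ρ = (K_1 − K_2)/23.9 = 68.3544/23.9 = 2.86 g/cm³.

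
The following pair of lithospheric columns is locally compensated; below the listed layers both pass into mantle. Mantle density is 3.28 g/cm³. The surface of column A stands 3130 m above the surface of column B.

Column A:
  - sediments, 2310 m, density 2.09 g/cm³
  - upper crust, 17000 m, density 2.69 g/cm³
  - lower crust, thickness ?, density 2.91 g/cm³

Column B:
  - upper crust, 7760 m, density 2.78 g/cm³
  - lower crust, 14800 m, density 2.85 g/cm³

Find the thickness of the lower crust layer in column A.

20900 m

Take the compensation level at the base of the deeper column (depth z_c below the surface of column A) and equate Σ ρ_i t_i down to z_c; mantle fills any gap and the z_c terms cancel.
Column A: 2310×2.09 + 17000×2.69 + x×2.91 + (z_c − 19310 − x)×3.28
Column B: 3130×0 + 7760×2.78 + 14800×2.85 + (z_c − 3130 − 22560)×3.28
The z_c×3.28 term appears on both sides and cancels. Collect the known terms of each column as K = Σ(ρt)_known − 3.28 × (depth of known layers): K_A = 50557.9 − 3.28×19310 = −12778.9; K_B = 63752.8 − 3.28×(3130 + 22560) = −20510.4.
Balance: K_A − x×(3.28 − 2.91) = K_B, so x = (K_A − K_B)/(3.28 − 2.91) = 7731.5/0.37 = 20900 m.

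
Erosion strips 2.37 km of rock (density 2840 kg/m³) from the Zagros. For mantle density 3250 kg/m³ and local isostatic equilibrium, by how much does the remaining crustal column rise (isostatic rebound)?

2.07 km

Unloading: uplift u = e ρ_c/ρ_m = 2.37 km × 2840/3250 = 2.07 km.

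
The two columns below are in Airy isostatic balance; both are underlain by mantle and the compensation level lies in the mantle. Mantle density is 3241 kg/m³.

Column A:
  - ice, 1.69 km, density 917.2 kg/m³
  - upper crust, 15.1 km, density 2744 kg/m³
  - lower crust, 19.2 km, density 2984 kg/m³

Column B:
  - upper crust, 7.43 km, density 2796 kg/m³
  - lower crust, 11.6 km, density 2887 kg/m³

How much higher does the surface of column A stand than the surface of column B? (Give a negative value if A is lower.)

For any compensation level in the mantle, the mantle terms cancel and isostasy reduces to e = (Σt_A − Σt_B) − (Σ(ρt)_A − Σ(ρt)_B) / ρ_m.
Σt_A = 35.99 km; Σt_B = 19.03 km; Σ(ρt)_A = 100277.268; Σ(ρt)_B = 54263.48 (in km·kg/m³).
e = (35.99 − 19.03) − (100277.268 − 54263.48) / 3241 = 2.76 km.

2.76 km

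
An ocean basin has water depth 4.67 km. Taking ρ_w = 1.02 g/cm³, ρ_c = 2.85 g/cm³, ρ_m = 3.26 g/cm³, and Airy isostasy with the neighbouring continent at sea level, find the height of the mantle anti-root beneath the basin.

20.8 km

Balancing pressure at the compensation depth: replacing crust with seawater at the top is compensated by replacing crust with mantle at the base: d (ρ_c − ρ_w) = a (ρ_m − ρ_c).
a = d (ρ_c − ρ_w)/(ρ_m − ρ_c) = 4.67 km × 1.83/0.41 = 20.8 km.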